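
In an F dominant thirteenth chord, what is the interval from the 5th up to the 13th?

major ninth

The chord tones of F13 are F–A–C–Eb–G–D.
The 5th is C and the 13th is D.
Counting 9 letters and 14 half steps from C gives a major ninth.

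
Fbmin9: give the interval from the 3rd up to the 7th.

The chord tones of Fbmin9 are Fb–Abb–Cb–Ebb–Gb.
So we need the interval from Abb up to Ebb.
Counting 5 letters and 7 half steps from Abb gives a perfect fifth.

perfect fifth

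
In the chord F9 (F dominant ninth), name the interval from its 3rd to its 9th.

Spelling the chord: F, A, C, E♭, G.
That puts A below G.
7 letter names make it a seventh; at 10 semitones (a half step narrower than major) the quality is minor.

m7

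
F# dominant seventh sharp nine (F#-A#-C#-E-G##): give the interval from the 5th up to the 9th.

The 5th is C# and the 9th is G##.
C# up to G## is 8 semitones, a half step wider than a perfect fifth, so the interval is augmented.

augmented fifth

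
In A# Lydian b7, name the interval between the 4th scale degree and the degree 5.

Spelling A# Lydian b7: A# B# C## D## E# F## G#.
So we need the interval from D## up to E#.
D## up to E# is 1 semitone, a half step narrower than a major second, so the interval is minor.

minor 2nd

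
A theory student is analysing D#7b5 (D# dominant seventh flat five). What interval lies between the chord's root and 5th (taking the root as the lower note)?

Spelling the chord: D#–F##–A–C#.
That puts D# below A.
From D# to A: 6 semitones over a fifth = diminished.

diminished 5th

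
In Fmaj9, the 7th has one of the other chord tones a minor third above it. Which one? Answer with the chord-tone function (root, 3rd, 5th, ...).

The chord tones of F major ninth are F-A-C-E-G.
The 7th is E. A minor third above E is G.
G is the chord's 9th.

9th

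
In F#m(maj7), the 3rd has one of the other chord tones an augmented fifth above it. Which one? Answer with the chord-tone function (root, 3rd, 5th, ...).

F#m(maj7): F# A C# E#.
The 3rd is A. An augmented fifth above A is E#.
E# is the chord's 7th.

7th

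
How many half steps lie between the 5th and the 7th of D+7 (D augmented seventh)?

Spelling the chord: D-F#-A#-C.
A# to C is a diminished third: 2 semitones.

2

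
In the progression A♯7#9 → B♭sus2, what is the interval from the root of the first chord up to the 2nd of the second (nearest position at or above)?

diminished third

The root of A♯7#9 is A♯; the 2nd of B♭sus2 is C.
A♯ up to C is 2 semitones, a whole step narrower than a major third, so the interval is diminished.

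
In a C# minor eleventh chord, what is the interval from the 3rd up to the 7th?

C#m11: C#-E-G#-B-D#-F#.
The 3rd is E and the 7th is B.
Counting 5 letters and 7 half steps from E gives a perfect fifth.

perfect fifth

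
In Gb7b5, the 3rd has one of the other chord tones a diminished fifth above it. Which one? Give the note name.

Gb7b5: Gb–Bb–Dbb–Fb.
The 3rd is Bb. A diminished fifth above Bb is Fb.
Fb is the chord's 7th.

Fb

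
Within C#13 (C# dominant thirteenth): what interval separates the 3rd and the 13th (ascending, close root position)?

C#13: C#–E#–G#–B–D#–A#.
The 3rd is E# and the 13th is A#.
Counting 11 letters and 17 half steps from E# gives a perfect eleventh.

perfect 11th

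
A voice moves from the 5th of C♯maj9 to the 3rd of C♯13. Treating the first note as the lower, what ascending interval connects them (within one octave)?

C♯maj9 has G♯ as its 5th, and C♯13 has E♯ as its 3rd.
G♯ up to E♯ spans 6 letter names and 9 semitones — a major sixth.

major 6th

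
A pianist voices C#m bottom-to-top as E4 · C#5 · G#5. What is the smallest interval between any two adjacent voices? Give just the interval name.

perfect fifth

Adjacent intervals: E4→C#5 = major sixth; C#5→G#5 = perfect fifth.
The smallest is C#5 to G#5, a perfect fifth (7 semitones).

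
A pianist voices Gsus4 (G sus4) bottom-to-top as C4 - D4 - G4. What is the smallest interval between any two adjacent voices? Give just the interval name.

M2

Adjacent intervals: C4→D4 = major second; D4→G4 = perfect fourth.
The smallest is C4 to D4, a major second (2 semitones).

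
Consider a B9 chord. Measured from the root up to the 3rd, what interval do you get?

Spelling the chord: B, D♯, F♯, A, C♯.
So we need the interval from B up to D♯.
B up to D♯ spans 3 letter names and 4 semitones — a major third.

major third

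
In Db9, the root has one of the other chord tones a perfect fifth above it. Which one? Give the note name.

Ab

Spelling the chord: Db-F-Ab-Cb-Eb.
The root is Db. A perfect fifth above Db is Ab.
Ab is the chord's 5th.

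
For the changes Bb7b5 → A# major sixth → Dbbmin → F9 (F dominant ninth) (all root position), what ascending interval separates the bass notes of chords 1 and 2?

The roots are Bb and A#.
From Bb to A#: 12 semitones over a seventh = augmented.

augmented seventh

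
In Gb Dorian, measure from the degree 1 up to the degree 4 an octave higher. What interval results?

The scale runs Gb Ab Bbb Cb Db Eb Fb.
So we need the interval from Gb up to Cb.
From Gb to Cb is 17 semitones, exactly the perfect eleventh.

perfect 11th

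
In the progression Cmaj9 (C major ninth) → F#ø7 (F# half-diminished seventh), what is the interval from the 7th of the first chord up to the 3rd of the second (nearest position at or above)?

minor 7th

Cmaj9 (C major ninth) has B as its 7th, and F#ø7 (F# half-diminished seventh) has A as its 3rd.
From B to A: 10 semitones over a seventh = minor.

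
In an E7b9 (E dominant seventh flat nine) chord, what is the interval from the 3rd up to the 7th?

The chord tones of E7b9 (E dominant seventh flat nine) are E–G♯–B–D–F.
The 3rd is G♯ and the 7th is D.
5 letter names make it a fifth; at 6 semitones (a half step narrower than perfect) the quality is diminished.

diminished fifth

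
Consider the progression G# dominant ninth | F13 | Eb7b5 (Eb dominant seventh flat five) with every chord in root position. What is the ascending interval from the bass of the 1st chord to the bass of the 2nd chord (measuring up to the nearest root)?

The roots are G# and F.
From G# to F: 9 semitones over a seventh = diminished.

diminished seventh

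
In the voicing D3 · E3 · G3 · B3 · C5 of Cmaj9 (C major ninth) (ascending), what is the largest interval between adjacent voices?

minor ninth

Adjacent intervals: D3→E3 = major second; E3→G3 = minor third; G3→B3 = major third; B3→C5 = minor ninth.
The largest is B3 to C5, a minor ninth (13 semitones).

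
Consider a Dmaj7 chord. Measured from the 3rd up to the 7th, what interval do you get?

perfect 5th

DΔ7: D–F#–A–C#.
The 3rd is F# and the 7th is C#.
Counting 5 letters and 7 half steps from F# gives a perfect fifth.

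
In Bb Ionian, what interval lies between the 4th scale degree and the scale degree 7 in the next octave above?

augmented 11th

Spelling Bb Ionian: Bb C D Eb F G A.
The 4th scale degree is Eb and the degree 7 (up an octave) is A.
11 letter names make it an eleventh; at 18 semitones (a half step wider than perfect) the quality is augmented.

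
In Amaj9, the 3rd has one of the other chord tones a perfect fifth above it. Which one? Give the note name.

Spelling the chord: A–C♯–E–G♯–B.
The 3rd is C♯. A perfect fifth above C♯ is G♯.
G♯ is the chord's 7th.

G#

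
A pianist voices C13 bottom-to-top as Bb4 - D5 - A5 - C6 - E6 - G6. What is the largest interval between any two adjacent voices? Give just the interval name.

perfect fifth

Adjacent intervals: Bb4→D5 = major third; D5→A5 = perfect fifth; A5→C6 = minor third; C6→E6 = major third; E6→G6 = minor third.
The largest is D5 to A5, a perfect fifth (7 semitones).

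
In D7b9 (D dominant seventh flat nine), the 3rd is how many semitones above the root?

The chord tones of D7b9 are D–F#–A–C–Eb.
D to F# is a major third: 4 semitones.

4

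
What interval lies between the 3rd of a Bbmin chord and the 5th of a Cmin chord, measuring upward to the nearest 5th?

A4

The 3rd of Bbmin is Db; the 5th of Cmin is G.
Db up to G is 6 semitones, a half step wider than a perfect fourth, so the interval is augmented.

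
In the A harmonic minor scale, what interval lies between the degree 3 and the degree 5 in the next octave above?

major 10th

The scale runs A B C D E F G#.
The degree 3 is C and the 5th degree (up an octave) is E.
C up to E spans 10 letter names and 16 semitones — a major tenth.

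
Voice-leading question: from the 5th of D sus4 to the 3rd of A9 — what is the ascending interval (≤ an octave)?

The 5th of D sus4 is A; the 3rd of A9 is C♯.
From A to C♯ is 4 semitones, exactly the major third.

major 3rd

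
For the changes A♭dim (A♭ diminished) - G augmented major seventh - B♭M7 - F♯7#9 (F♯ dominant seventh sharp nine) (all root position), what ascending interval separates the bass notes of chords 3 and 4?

A5

The roots are B♭ and F♯.
From B♭ to F♯: 8 semitones over a fifth = augmented.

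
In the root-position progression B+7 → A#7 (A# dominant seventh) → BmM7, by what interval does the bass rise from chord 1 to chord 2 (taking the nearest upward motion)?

major 7th

The roots are B and A#.
Counting 7 letters and 11 half steps from B gives a major seventh.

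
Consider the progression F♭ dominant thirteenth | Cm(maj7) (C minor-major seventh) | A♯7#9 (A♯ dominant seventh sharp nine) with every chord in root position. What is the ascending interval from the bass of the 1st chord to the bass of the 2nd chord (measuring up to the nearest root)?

The roots are F♭ and C.
From F♭ to C: 8 semitones over a fifth = augmented.

augmented 5th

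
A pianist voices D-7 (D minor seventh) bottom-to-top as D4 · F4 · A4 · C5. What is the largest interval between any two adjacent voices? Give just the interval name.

M3

Adjacent intervals: D4→F4 = minor third; F4→A4 = major third; A4→C5 = minor third.
The largest is F4 to A4, a major third (4 semitones).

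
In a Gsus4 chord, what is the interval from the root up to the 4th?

perfect fourth

The chord tones of Gsus4 (G sus4) are G C D.
So we need the interval from G up to C.
From G to C is 5 semitones, exactly the perfect fourth.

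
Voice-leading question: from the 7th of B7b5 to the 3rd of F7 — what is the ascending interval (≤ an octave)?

B7b5 has A as its 7th, and F7 has A as its 3rd.
From A to A is 0 semitones, exactly the perfect unison.

P1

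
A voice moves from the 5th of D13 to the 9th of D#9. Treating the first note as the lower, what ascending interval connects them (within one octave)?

The 5th of D13 is A; the 9th of D#9 is E#.
A up to E# is 8 semitones, a half step wider than a perfect fifth, so the interval is augmented.

augmented fifth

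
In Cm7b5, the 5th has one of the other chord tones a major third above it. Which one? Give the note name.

The chord tones of Cø are C-E♭-G♭-B♭.
The 5th is G♭. A major third above G♭ is B♭.
B♭ is the chord's 7th.

Bb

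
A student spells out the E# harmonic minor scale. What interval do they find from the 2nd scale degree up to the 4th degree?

minor 3rd

E# harmonic minor: E# F## G# A# B# C# D##.
That puts F## below A#.
From F## to A#: 3 semitones over a third = minor.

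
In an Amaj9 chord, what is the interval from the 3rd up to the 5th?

minor third

A major ninth: A-C#-E-G#-B.
That puts C# below E.
3 letter names make it a third; at 3 semitones (a half step narrower than major) the quality is minor.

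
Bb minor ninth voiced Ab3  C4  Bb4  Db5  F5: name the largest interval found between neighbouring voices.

Adjacent intervals: Ab3→C4 = major third; C4→Bb4 = minor seventh; Bb4→Db5 = minor third; Db5→F5 = major third.
The largest is C4 to Bb4, a minor seventh (10 semitones).

minor seventh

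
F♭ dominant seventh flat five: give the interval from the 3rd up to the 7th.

F♭7b5: F♭ A♭ C𝄫 E𝄫.
3rd = A♭; 7th = E𝄫.
A♭ up to E𝄫 is 6 semitones, a half step narrower than a perfect fifth, so the interval is diminished.

diminished 5th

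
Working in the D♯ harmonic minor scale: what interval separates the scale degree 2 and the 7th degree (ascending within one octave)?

major 6th

The scale runs D♯ E♯ F♯ G♯ A♯ B C𝄪.
That puts E♯ below C𝄪.
Counting 6 letters and 9 half steps from E♯ gives a major sixth.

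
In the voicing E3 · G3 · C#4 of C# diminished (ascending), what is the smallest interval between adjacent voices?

m3

Adjacent intervals: E3→G3 = minor third; G3→C#4 = augmented fourth.
The smallest is E3 to G3, a minor third (3 semitones).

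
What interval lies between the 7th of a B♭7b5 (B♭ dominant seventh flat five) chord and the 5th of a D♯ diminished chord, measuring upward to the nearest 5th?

The 7th of B♭7b5 (B♭ dominant seventh flat five) is A♭; the 5th of D♯ diminished is A.
A♭ up to A is 1 semitone, a half step wider than a perfect unison, so the interval is augmented.

augmented unison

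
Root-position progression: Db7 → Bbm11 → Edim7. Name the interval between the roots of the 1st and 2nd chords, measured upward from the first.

M6

The roots are Db and Bb.
Counting 6 letters and 9 half steps from Db gives a major sixth.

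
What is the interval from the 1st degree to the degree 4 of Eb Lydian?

augmented fourth

Eb lydian: Eb F G A Bb C D.
So we need the interval from Eb up to A.
Eb up to A is 6 semitones, a half step wider than a perfect fourth, so the interval is augmented.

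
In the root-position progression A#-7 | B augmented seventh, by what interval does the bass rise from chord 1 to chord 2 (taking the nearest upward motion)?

The roots are A# and B.
2 letter names make it a second; at 1 semitone (a half step narrower than major) the quality is minor.

minor second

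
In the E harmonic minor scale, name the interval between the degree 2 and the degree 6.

Spelling the E harmonic minor scale: E F# G A B C D#.
So we need the interval from F# up to C.
From F# to C: 6 semitones over a fifth = diminished.

diminished fifth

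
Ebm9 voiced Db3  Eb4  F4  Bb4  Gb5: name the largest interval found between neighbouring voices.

major ninth

Adjacent intervals: Db3→Eb4 = major ninth; Eb4→F4 = major second; F4→Bb4 = perfect fourth; Bb4→Gb5 = minor sixth.
The largest is Db3 to Eb4, a major ninth (14 semitones).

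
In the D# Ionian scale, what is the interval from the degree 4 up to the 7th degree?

Spelling the D# Ionian scale: D# E# F## G# A# B# C##.
So we need the interval from G# up to C##.
From G# to C##: 6 semitones over a fourth = augmented.

augmented 4th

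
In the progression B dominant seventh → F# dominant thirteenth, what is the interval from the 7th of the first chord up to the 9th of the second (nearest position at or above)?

The 7th of B dominant seventh is A; the 9th of F# dominant thirteenth is G#.
From A to G# is 11 semitones, exactly the major seventh.

major seventh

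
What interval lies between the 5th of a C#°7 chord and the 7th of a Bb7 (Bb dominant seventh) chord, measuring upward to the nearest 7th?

minor 2nd

The 5th of C#°7 is G; the 7th of Bb7 (Bb dominant seventh) is Ab.
G up to Ab is 1 semitone, a half step narrower than a major second, so the interval is minor.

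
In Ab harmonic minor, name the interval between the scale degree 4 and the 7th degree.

augmented fourth

The scale runs Ab Bb Cb Db Eb Fb G.
So we need the interval from Db up to G.
4 letter names make it a fourth; at 6 semitones (a half step wider than perfect) the quality is augmented.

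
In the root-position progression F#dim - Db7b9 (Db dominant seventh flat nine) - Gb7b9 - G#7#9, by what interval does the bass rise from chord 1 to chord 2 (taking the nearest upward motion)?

diminished 6th

The roots are F# and Db.
F# up to Db is 7 semitones, a whole step narrower than a major sixth, so the interval is diminished.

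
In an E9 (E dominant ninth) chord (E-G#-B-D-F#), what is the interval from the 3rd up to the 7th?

The 3rd is G# and the 7th is D.
G# up to D is 6 semitones, a half step narrower than a perfect fifth, so the interval is diminished.

d5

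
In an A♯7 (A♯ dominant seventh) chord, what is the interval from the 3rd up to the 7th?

Spelling the chord: A♯-C𝄪-E♯-G♯.
So we need the interval from C𝄪 up to G♯.
From C𝄪 to G♯: 6 semitones over a fifth = diminished.

diminished fifth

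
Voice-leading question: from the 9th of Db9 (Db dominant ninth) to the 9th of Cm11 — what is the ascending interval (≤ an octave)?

major 7th

The 9th of Db9 (Db dominant ninth) is Eb; the 9th of Cm11 is D.
From Eb to D is 11 semitones, exactly the major seventh.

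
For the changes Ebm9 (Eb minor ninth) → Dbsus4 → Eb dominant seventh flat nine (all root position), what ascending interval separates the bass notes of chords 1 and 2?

m7

The roots are Eb and Db.
Eb up to Db is 10 semitones, a half step narrower than a major seventh, so the interval is minor.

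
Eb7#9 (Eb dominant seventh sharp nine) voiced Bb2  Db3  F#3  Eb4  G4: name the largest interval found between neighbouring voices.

diminished seventh

Adjacent intervals: Bb2→Db3 = minor third; Db3→F#3 = augmented third; F#3→Eb4 = diminished seventh; Eb4→G4 = major third.
The largest is F#3 to Eb4, a diminished seventh (9 semitones).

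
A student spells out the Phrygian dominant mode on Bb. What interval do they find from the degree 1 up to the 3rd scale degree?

major third

The scale runs Bb Cb D Eb F Gb Ab.
Degree 1 = Bb; 3rd degree = D.
Bb up to D spans 3 letter names and 4 semitones — a major third.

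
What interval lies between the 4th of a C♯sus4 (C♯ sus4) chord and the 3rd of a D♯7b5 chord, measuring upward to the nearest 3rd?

C♯sus4 (C♯ sus4) has F♯ as its 4th, and D♯7b5 has F𝄪 as its 3rd.
F♯ up to F𝄪 is 1 semitone, a half step wider than a perfect unison, so the interval is augmented.

A1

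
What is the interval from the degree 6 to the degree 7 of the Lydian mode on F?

Spelling the Lydian mode on F: F G A B C D E.
That puts D below E.
From D to E is 2 semitones, exactly the major second.

M2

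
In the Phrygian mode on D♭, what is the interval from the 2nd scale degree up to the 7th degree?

The scale runs D♭ E𝄫 F♭ G♭ A♭ B𝄫 C♭.
2nd scale degree = E𝄫; 7th scale degree = C♭.
E𝄫 up to C♭ spans 6 letter names and 9 semitones — a major sixth.

major sixth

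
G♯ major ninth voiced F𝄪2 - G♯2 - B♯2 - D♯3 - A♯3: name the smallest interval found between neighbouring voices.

Adjacent intervals: F𝄪2→G♯2 = minor second; G♯2→B♯2 = major third; B♯2→D♯3 = minor third; D♯3→A♯3 = perfect fifth.
The smallest is F𝄪2 to G♯2, a minor second (1 semitone).

minor second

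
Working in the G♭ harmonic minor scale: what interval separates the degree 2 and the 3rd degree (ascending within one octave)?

Spelling the G♭ harmonic minor scale: G♭ A♭ B𝄫 C♭ D♭ E𝄫 F.
Degree 2 = A♭; scale degree 3 = B𝄫.
From A♭ to B𝄫: 1 semitone over a second = minor.

minor second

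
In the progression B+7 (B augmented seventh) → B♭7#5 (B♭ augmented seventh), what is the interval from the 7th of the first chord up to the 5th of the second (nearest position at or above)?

major 6th

The 7th of B+7 (B augmented seventh) is A; the 5th of B♭7#5 (B♭ augmented seventh) is F♯.
From A to F♯ is 9 semitones, exactly the major sixth.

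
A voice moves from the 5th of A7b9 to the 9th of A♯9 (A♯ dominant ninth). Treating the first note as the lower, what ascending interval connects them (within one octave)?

augmented fifth

A7b9 has E as its 5th, and A♯9 (A♯ dominant ninth) has B♯ as its 9th.
5 letter names make it a fifth; at 8 semitones (a half step wider than perfect) the quality is augmented.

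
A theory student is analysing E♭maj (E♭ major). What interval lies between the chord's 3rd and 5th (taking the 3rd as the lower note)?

E♭maj: E♭–G–B♭.
So we need the interval from G up to B♭.
3 letter names make it a third; at 3 semitones (a half step narrower than major) the quality is minor.

minor 3rd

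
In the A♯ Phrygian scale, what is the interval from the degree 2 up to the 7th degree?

major sixth

A♯ phrygian: A♯ B C♯ D♯ E♯ F♯ G♯.
The degree 2 is B and the scale degree 7 is G♯.
From B to G♯ is 9 semitones, exactly the major sixth.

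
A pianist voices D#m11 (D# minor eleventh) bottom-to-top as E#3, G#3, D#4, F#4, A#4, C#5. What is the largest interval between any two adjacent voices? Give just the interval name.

perfect fifth

Adjacent intervals: E#3→G#3 = minor third; G#3→D#4 = perfect fifth; D#4→F#4 = minor third; F#4→A#4 = major third; A#4→C#5 = minor third.
The largest is G#3 to D#4, a perfect fifth (7 semitones).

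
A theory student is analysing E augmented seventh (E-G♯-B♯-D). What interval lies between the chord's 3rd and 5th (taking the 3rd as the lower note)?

major third

So we need the interval from G♯ up to B♯.
G♯ up to B♯ spans 3 letter names and 4 semitones — a major third.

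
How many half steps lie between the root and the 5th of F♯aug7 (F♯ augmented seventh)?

Spelling the chord: F♯–A♯–C𝄪–E.
F♯ to C𝄪 is an augmented fifth: 8 semitones.

8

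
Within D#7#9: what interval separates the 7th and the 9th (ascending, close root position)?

A3

Spelling the chord: D#–F##–A#–C#–E##.
So we need the interval from C# up to E##.
3 letter names make it a third; at 5 semitones (a half step wider than major) the quality is augmented.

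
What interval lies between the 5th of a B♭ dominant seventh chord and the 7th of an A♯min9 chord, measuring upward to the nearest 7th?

B♭ dominant seventh has F as its 5th, and A♯min9 has G♯ as its 7th.
F up to G♯ is 3 semitones, a half step wider than a major second, so the interval is augmented.

augmented 2nd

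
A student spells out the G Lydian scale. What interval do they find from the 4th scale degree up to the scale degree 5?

minor second

G lydian: G A B C# D E F#.
4th scale degree = C#; 5th scale degree = D.
C# up to D is 1 semitone, a half step narrower than a major second, so the interval is minor.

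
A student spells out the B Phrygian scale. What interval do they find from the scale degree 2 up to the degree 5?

The scale runs B C D E F♯ G A.
So we need the interval from C up to F♯.
C up to F♯ is 6 semitones, a half step wider than a perfect fourth, so the interval is augmented.

augmented fourth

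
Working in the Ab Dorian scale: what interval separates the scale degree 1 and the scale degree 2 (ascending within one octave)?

The scale runs Ab Bb Cb Db Eb F Gb.
So we need the interval from Ab up to Bb.
From Ab to Bb is 2 semitones, exactly the major second.

major second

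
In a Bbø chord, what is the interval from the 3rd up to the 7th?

The chord tones of Bb half-diminished seventh are Bb–Db–Fb–Ab.
3rd = Db; 7th = Ab.
From Db to Ab is 7 semitones, exactly the perfect fifth.

P5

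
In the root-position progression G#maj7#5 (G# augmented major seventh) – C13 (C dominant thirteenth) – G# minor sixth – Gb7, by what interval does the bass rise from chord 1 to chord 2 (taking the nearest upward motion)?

diminished 4th

The roots are G# and C.
4 letter names make it a fourth; at 4 semitones (a half step narrower than perfect) the quality is diminished.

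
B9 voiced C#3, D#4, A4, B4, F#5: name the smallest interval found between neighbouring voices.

major 2nd

Adjacent intervals: C#3→D#4 = major ninth; D#4→A4 = diminished fifth; A4→B4 = major second; B4→F#5 = perfect fifth.
The smallest is A4 to B4, a major second (2 semitones).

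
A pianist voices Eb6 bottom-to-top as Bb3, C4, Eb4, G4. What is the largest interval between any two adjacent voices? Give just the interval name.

major third

Adjacent intervals: Bb3→C4 = major second; C4→Eb4 = minor third; Eb4→G4 = major third.
The largest is Eb4 to G4, a major third (4 semitones).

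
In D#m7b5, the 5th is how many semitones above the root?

D#ø is spelled D#-F#-A-C#.
D# to A is a diminished fifth: 6 semitones.

6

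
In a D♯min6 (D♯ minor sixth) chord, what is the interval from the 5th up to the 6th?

D♯m6 (D♯ minor sixth): D♯-F♯-A♯-B♯.
So we need the interval from A♯ up to B♯.
From A♯ to B♯ is 2 semitones, exactly the major second.

major 2nd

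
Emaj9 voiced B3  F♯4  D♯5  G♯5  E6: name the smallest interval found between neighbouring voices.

Adjacent intervals: B3→F♯4 = perfect fifth; F♯4→D♯5 = major sixth; D♯5→G♯5 = perfect fourth; G♯5→E6 = minor sixth.
The smallest is D♯5 to G♯5, a perfect fourth (5 semitones).

perfect fourth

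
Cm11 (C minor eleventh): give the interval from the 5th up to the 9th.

The chord tones of Cm11 are C–Eb–G–Bb–D–F.
The 5th is G and the 9th is D.
From G to D is 7 semitones, exactly the perfect fifth.

perfect 5th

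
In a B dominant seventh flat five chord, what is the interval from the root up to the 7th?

m7

Spelling the chord: B-D#-F-A.
Root = B; 7th = A.
B up to A is 10 semitones, a half step narrower than a major seventh, so the interval is minor.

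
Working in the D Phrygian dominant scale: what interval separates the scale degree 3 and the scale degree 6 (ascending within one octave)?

diminished fourth

The scale runs D E♭ F♯ G A B♭ C.
So we need the interval from F♯ up to B♭.
F♯ up to B♭ is 4 semitones, a half step narrower than a perfect fourth, so the interval is diminished.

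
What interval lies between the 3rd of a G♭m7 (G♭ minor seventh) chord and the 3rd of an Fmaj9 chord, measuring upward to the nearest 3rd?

augmented 7th

G♭m7 (G♭ minor seventh) has B𝄫 as its 3rd, and Fmaj9 has A as its 3rd.
7 letter names make it a seventh; at 12 semitones (a half step wider than major) the quality is augmented.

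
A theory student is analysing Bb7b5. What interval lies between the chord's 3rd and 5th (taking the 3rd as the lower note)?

Bb7b5 (Bb dominant seventh flat five) is spelled Bb-D-Fb-Ab.
3rd = D; 5th = Fb.
From D to Fb: 2 semitones over a third = diminished.

diminished third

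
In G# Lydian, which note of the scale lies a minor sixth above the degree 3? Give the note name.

The scale is G# A# B# C## D# E# F##.
The degree 3 is B#; a minor sixth above that is G# — scale degree 1.

G#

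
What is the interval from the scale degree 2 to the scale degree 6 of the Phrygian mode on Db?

perfect fifth

The scale runs Db Ebb Fb Gb Ab Bbb Cb.
Scale degree 2 = Ebb; 6th scale degree = Bbb.
From Ebb to Bbb is 7 semitones, exactly the perfect fifth.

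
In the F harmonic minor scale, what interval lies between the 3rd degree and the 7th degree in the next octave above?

augmented twelfth

The scale runs F G Ab Bb C Db E.
3rd degree = Ab; 7th degree (up an octave) = E.
From Ab to E: 20 semitones over a twelfth = augmented.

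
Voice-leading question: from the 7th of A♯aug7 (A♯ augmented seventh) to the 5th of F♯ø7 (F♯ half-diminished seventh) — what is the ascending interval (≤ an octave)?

diminished fourth

A♯aug7 (A♯ augmented seventh) has G♯ as its 7th, and F♯ø7 (F♯ half-diminished seventh) has C as its 5th.
From G♯ to C: 4 semitones over a fourth = diminished.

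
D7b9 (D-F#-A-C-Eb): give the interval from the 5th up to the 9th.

diminished 5th

That puts A below Eb.
A up to Eb is 6 semitones, a half step narrower than a perfect fifth, so the interval is diminished.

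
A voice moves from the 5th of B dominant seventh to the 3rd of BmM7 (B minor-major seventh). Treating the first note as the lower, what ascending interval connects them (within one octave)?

The 5th of B dominant seventh is F♯; the 3rd of BmM7 (B minor-major seventh) is D.
F♯ up to D is 8 semitones, a half step narrower than a major sixth, so the interval is minor.

minor sixth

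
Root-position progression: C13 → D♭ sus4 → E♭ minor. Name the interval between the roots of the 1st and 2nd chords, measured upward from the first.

The roots are C and D♭.
C up to D♭ is 1 semitone, a half step narrower than a major second, so the interval is minor.

minor second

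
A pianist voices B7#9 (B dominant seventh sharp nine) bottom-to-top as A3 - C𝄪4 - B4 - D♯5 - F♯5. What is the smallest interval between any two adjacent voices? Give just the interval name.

minor third

Adjacent intervals: A3→C𝄪4 = augmented third; C𝄪4→B4 = diminished seventh; B4→D♯5 = major third; D♯5→F♯5 = minor third.
The smallest is D♯5 to F♯5, a minor third (3 semitones).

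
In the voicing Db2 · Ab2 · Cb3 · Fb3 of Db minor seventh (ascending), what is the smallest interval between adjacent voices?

minor third

Adjacent intervals: Db2→Ab2 = perfect fifth; Ab2→Cb3 = minor third; Cb3→Fb3 = perfect fourth.
The smallest is Ab2 to Cb3, a minor third (3 semitones).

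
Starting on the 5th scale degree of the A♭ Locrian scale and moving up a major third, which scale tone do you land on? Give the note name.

The scale is A♭ B𝄫 C♭ D♭ E𝄫 F♭ G♭.
The 5th scale degree is E𝄫; a major third above that is G♭ — scale degree 7.

Gb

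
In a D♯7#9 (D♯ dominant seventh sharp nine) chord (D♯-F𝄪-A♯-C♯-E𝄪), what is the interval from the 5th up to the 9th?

A5

That puts A♯ below E𝄪.
A♯ up to E𝄪 is 8 semitones, a half step wider than a perfect fifth, so the interval is augmented.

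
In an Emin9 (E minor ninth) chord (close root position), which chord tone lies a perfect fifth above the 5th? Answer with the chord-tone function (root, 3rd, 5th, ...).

Spelling the chord: E G B D F#.
The 5th is B. A perfect fifth above B is F#.
F# is the chord's 9th.

9th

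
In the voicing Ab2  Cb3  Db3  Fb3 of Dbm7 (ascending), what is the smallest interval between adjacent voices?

M2

Adjacent intervals: Ab2→Cb3 = minor third; Cb3→Db3 = major second; Db3→Fb3 = minor third.
The smallest is Cb3 to Db3, a major second (2 semitones).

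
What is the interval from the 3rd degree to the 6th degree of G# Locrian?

P4

G# locrian: G# A B C# D E F#.
3rd degree = B; 6th degree = E.
B up to E spans 4 letter names and 5 semitones — a perfect fourth.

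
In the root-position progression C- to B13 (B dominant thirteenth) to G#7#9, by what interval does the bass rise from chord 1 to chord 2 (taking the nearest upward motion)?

The roots are C and B.
C up to B spans 7 letter names and 11 semitones — a major seventh.

M7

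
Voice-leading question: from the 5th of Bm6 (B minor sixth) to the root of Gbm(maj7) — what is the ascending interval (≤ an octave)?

diminished second

Bm6 (B minor sixth) has F# as its 5th, and Gbm(maj7) has Gb as its root.
F# up to Gb is 0 semitones, a whole step narrower than a major second, so the interval is diminished.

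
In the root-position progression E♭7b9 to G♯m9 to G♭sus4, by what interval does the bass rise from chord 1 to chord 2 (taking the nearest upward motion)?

augmented third

The roots are E♭ and G♯.
From E♭ to G♯: 5 semitones over a third = augmented.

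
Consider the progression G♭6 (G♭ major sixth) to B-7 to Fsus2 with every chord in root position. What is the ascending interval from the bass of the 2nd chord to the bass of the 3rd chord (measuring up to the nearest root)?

The roots are B and F.
B up to F is 6 semitones, a half step narrower than a perfect fifth, so the interval is diminished.

diminished fifth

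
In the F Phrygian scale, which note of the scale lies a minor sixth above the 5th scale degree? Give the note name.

The scale is F Gb Ab Bb C Db Eb.
The 5th scale degree is C; a minor sixth above that is Ab — scale degree 3.

Ab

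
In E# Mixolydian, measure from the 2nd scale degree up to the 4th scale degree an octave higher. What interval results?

m10

The scale runs E# F## G## A# B# C## D#.
2nd scale degree = F##; degree 4 (up an octave) = A#.
From F## to A#: 15 semitones over a tenth = minor.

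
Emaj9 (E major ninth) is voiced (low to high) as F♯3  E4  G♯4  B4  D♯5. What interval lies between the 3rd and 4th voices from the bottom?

minor third

Those voices are G♯4 and B4.
G♯ up to B is 3 semitones, a half step narrower than a major third, so the interval is minor.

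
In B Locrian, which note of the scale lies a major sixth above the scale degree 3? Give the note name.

The scale is B C D E F G A.
The scale degree 3 is D; a major sixth above that is B — scale degree 1.

B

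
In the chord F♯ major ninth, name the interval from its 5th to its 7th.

F♯maj9: F♯ A♯ C♯ E♯ G♯.
That puts C♯ below E♯.
C♯ up to E♯ spans 3 letter names and 4 semitones — a major third.

M3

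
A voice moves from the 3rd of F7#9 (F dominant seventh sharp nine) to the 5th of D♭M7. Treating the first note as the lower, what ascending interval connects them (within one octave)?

diminished 8th

The 3rd of F7#9 (F dominant seventh sharp nine) is A; the 5th of D♭M7 is A♭.
8 letter names make it an octave; at 11 semitones (a half step narrower than perfect) the quality is diminished.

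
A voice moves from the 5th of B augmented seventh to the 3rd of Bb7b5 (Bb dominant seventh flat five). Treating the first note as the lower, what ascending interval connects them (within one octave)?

diminished sixth

B augmented seventh has F## as its 5th, and Bb7b5 (Bb dominant seventh flat five) has D as its 3rd.
From F## to D: 7 semitones over a sixth = diminished.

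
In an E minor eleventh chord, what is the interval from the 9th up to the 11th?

Spelling the chord: E-G-B-D-F#-A.
That puts F# below A.
F# up to A is 3 semitones, a half step narrower than a major third, so the interval is minor.

m3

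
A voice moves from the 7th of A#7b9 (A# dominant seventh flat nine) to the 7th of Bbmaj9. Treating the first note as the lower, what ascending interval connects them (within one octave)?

A#7b9 (A# dominant seventh flat nine) has G# as its 7th, and Bbmaj9 has A as its 7th.
G# up to A is 1 semitone, a half step narrower than a major second, so the interval is minor.

minor 2nd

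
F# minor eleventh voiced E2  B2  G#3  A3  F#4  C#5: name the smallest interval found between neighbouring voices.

minor second

Adjacent intervals: E2→B2 = perfect fifth; B2→G#3 = major sixth; G#3→A3 = minor second; A3→F#4 = major sixth; F#4→C#5 = perfect fifth.
The smallest is G#3 to A3, a minor second (1 semitone).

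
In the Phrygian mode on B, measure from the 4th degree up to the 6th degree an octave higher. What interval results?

minor tenth

B phrygian: B C D E F# G A.
The 4th degree is E and the degree 6 (up an octave) is G.
From E to G: 15 semitones over a tenth = minor.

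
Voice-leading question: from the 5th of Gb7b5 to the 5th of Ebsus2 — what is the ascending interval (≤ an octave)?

Gb7b5 has Dbb as its 5th, and Ebsus2 has Bb as its 5th.
From Dbb to Bb: 10 semitones over a sixth = augmented.

augmented sixth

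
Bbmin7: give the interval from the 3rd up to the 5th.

Bbmin7 (Bb minor seventh): Bb–Db–F–Ab.
The 3rd is Db and the 5th is F.
From Db to F is 4 semitones, exactly the major third.

major third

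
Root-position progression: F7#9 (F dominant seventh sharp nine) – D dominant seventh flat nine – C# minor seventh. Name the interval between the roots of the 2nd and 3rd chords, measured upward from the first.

major seventh

The roots are D and C#.
From D to C# is 11 semitones, exactly the major seventh.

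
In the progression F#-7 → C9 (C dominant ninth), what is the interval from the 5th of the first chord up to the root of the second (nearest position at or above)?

d8

The 5th of F#-7 is C#; the root of C9 (C dominant ninth) is C.
8 letter names make it an octave; at 11 semitones (a half step narrower than perfect) the quality is diminished.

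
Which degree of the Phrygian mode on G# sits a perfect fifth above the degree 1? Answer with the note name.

The scale is G# A B C# D# E F#.
The degree 1 is G#; a perfect fifth above that is D# — scale degree 5.

D#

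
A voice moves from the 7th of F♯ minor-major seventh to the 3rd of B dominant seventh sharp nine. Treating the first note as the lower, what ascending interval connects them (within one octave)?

m7

F♯ minor-major seventh has E♯ as its 7th, and B dominant seventh sharp nine has D♯ as its 3rd.
7 letter names make it a seventh; at 10 semitones (a half step narrower than major) the quality is minor.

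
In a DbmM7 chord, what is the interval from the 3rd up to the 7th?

augmented 5th

Dbm(maj7) (Db minor-major seventh) is spelled Db Fb Ab C.
The 3rd is Fb and the 7th is C.
Fb up to C is 8 semitones, a half step wider than a perfect fifth, so the interval is augmented.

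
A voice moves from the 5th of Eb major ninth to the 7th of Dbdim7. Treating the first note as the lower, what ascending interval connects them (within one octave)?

diminished second

The 5th of Eb major ninth is Bb; the 7th of Dbdim7 is Cbb.
From Bb to Cbb: 0 semitones over a second = diminished.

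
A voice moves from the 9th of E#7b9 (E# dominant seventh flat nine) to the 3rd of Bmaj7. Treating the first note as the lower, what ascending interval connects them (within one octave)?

The 9th of E#7b9 (E# dominant seventh flat nine) is F#; the 3rd of Bmaj7 is D#.
From F# to D# is 9 semitones, exactly the major sixth.

major sixth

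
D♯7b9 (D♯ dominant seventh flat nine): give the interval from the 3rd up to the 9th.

D♯ dominant seventh flat nine: D♯, F𝄪, A♯, C♯, E.
So we need the interval from F𝄪 up to E.
7 letter names make it a seventh; at 9 semitones (a whole step narrower than major) the quality is diminished.

diminished seventh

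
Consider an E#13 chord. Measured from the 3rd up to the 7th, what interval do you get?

diminished 5th

E#13 (E# dominant thirteenth) is spelled E#-G##-B#-D#-F##-C##.
3rd = G##; 7th = D#.
5 letter names make it a fifth; at 6 semitones (a half step narrower than perfect) the quality is diminished.
This 3–7 tritone is the characteristic tension at the heart of the dominant sound.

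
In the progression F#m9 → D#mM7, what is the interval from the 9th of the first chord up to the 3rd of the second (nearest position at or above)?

F#m9 has G# as its 9th, and D#mM7 has F# as its 3rd.
7 letter names make it a seventh; at 10 semitones (a half step narrower than major) the quality is minor.

minor 7th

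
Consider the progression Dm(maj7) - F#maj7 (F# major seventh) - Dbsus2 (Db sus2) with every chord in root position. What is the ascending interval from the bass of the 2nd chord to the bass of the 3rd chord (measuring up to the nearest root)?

The roots are F# and Db.
6 letter names make it a sixth; at 7 semitones (a whole step narrower than major) the quality is diminished.

diminished sixth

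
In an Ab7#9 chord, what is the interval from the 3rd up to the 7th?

Spelling the chord: Ab–C–Eb–Gb–B.
The 3rd is C and the 7th is Gb.
From C to Gb: 6 semitones over a fifth = diminished.

d5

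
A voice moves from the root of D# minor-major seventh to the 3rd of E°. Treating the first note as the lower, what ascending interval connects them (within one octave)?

The root of D# minor-major seventh is D#; the 3rd of E° is G.
From D# to G: 4 semitones over a fourth = diminished.

diminished fourth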